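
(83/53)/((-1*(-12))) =83/636 = 0.13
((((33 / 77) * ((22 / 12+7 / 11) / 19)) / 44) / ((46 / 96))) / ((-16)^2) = 489/47377792 = 0.00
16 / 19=0.84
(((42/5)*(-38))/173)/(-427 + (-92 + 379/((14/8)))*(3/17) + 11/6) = 1139544/249010145 = 0.00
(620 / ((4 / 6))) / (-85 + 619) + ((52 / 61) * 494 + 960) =7507527/5429 = 1382.86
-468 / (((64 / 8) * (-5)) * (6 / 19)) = 741/20 = 37.05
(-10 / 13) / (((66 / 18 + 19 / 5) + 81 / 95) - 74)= 2850/243347 = 0.01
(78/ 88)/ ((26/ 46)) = 69/44 = 1.57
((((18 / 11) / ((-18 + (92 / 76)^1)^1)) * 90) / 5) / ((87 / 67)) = -137484/101761 = -1.35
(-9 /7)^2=81/49 = 1.65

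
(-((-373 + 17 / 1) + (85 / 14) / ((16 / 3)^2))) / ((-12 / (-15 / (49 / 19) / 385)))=24227641/54089728 = 0.45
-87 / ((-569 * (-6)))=-29/1138 = -0.03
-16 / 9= -1.78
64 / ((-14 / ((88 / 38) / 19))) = -1408/2527 = -0.56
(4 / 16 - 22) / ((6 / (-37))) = 134.12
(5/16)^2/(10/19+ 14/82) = 19475/139008 = 0.14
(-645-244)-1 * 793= -1682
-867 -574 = -1441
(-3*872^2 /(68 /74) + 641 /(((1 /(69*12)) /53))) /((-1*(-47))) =436002636/799 = 545685.40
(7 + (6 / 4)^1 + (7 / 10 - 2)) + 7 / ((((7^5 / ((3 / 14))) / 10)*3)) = 605077/84035 = 7.20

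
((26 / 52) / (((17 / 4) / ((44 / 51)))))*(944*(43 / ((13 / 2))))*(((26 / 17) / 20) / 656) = 223256/3021495 = 0.07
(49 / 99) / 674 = 49/66726 = 0.00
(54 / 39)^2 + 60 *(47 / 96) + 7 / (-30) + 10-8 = 670433/20280 = 33.06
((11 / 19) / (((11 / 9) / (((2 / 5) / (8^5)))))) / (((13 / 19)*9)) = 1/1064960 = 0.00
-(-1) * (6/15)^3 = 8/125 = 0.06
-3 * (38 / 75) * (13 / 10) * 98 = -24206/125 = -193.65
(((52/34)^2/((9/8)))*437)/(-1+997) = 590824/647649 = 0.91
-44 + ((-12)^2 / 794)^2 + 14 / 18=-61263245/1418481 = -43.19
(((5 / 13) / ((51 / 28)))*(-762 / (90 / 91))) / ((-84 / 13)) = 11557/459 = 25.18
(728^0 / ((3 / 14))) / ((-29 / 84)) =-392/29 = -13.52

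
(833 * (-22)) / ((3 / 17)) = -311542/3 = -103847.33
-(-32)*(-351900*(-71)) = 799516800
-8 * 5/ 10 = -4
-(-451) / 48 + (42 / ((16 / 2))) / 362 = 9.41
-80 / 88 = -0.91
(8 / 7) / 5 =8/35 = 0.23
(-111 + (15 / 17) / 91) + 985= 1352093/1547 = 874.01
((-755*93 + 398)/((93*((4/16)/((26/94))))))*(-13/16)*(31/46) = 11799073/25944 = 454.79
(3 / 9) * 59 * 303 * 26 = 154934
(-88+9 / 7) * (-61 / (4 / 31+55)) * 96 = 9211.10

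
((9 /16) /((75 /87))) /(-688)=-261/275200 = 0.00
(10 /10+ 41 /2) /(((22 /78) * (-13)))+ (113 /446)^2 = -12689623/2188076 = -5.80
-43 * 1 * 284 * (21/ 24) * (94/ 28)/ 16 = -2242.05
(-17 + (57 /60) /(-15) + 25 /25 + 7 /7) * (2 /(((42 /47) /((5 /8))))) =-212393/10080 = -21.07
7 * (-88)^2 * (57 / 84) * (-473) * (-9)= 156589488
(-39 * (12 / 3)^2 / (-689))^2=2304/2809 = 0.82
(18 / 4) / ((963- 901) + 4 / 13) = 13/180 = 0.07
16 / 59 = 0.27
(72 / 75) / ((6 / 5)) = 0.80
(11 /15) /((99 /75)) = 5/9 = 0.56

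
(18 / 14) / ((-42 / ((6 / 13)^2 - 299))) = 151485/16562 = 9.15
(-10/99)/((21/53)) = -0.25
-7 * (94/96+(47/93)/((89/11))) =-965615/132432 = -7.29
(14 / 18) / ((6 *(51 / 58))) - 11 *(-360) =3960.15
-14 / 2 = -7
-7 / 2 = -3.50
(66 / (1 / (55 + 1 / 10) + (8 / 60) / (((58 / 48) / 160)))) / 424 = 6061/688152 = 0.01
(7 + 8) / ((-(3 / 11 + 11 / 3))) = -99/26 = -3.81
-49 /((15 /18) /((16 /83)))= -11.33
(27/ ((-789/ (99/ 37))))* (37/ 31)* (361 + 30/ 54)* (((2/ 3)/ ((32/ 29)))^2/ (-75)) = 15051377/78268800 = 0.19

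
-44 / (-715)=4/65 = 0.06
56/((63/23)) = 184/9 = 20.44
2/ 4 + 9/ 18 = 1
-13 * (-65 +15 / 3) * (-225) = -175500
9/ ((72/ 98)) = 49/4 = 12.25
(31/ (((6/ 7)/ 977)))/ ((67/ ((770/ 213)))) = 81623465/42813 = 1906.51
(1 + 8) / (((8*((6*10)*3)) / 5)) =1/32 = 0.03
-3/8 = -0.38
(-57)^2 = 3249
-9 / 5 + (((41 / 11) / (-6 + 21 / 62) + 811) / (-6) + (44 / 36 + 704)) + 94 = 76721771/115830 = 662.37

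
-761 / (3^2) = -761/9 = -84.56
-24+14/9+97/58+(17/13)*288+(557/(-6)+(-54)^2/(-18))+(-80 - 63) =-41.99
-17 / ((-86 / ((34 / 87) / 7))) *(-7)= -289/3741 = -0.08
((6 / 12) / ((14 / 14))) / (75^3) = 1/843750 = 0.00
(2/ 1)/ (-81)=-0.02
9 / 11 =0.82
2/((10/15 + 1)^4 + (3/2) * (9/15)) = 1620/6979 = 0.23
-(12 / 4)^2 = -9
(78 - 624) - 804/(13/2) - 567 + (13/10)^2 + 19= -1580803/1300 = -1216.00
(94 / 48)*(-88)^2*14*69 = 14649712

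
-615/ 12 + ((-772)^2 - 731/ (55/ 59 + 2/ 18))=595232.10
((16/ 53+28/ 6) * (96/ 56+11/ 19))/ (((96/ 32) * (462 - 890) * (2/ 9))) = -120475/3016972 = -0.04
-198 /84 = -33/14 = -2.36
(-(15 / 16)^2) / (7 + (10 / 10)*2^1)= -25/256 = -0.10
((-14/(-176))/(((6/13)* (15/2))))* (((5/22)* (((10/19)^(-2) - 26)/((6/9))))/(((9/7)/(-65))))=18541159/2090880 = 8.87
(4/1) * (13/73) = 52/73 = 0.71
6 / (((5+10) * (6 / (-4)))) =-4/15 = -0.27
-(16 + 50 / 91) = -1506/91 = -16.55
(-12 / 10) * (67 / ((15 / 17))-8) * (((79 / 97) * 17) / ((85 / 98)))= -15778196/12125 = -1301.29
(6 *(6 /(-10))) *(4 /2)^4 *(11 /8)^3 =-11979/80 = -149.74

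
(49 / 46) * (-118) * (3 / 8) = -8673/184 = -47.14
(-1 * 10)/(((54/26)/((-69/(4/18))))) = 1495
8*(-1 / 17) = -8/17 = -0.47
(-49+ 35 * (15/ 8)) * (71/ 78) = 9443/624 = 15.13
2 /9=0.22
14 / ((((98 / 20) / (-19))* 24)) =-95/42 = -2.26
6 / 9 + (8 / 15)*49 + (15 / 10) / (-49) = 26.77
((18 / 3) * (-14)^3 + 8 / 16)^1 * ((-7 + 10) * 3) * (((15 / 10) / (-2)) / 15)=296343/40 = 7408.58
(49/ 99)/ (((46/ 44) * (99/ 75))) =2450/6831 = 0.36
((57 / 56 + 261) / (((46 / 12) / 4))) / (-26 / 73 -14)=-3213387/168728 = -19.04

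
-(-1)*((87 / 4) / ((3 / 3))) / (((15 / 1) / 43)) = 1247/20 = 62.35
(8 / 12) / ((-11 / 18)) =-12/11 = -1.09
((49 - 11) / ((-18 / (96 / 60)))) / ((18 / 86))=-16.14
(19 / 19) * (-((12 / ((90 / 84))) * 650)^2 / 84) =-1892800/3 = -630933.33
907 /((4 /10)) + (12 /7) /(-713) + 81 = 23442703/9982 = 2348.50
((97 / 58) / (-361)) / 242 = -97/5066996 = 0.00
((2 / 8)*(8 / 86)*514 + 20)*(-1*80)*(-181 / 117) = 6631840/1677 = 3954.59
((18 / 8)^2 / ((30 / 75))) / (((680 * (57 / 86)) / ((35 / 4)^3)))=49777875/2646016 = 18.81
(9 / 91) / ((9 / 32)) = 32/91 = 0.35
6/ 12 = 1/2 = 0.50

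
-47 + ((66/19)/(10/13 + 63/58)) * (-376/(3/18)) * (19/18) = -6302841/1399 = -4505.25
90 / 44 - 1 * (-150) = 3345/22 = 152.05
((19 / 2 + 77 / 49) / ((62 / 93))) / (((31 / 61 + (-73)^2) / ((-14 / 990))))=-1891/42913200 = 0.00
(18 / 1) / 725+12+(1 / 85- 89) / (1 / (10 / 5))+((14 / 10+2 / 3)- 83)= -9128572/36975 = -246.88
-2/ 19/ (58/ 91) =-91/551 = -0.17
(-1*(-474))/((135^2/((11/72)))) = 869/218700 = 0.00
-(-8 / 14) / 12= 1/21 = 0.05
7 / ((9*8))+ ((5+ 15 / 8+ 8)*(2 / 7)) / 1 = 4.35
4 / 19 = 0.21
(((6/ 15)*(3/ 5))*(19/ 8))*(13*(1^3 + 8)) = 6669/100 = 66.69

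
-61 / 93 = -0.66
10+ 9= 19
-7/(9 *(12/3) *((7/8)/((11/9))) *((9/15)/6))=-220/81 = -2.72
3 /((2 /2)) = 3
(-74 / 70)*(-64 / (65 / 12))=28416/2275 = 12.49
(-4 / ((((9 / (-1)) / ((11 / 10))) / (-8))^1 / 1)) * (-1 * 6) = 352/15 = 23.47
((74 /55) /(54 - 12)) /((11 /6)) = 74/4235 = 0.02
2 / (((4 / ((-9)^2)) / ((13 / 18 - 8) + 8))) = 117/4 = 29.25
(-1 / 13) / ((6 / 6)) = -1/13 = -0.08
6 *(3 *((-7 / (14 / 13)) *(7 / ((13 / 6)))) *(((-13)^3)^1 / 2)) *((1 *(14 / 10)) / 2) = 290663.10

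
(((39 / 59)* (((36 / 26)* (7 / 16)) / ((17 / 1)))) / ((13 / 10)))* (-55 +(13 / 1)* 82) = 955395/52156 = 18.32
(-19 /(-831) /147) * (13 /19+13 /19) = 26/122157 = 0.00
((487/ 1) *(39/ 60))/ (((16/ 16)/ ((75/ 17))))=94965/68 = 1396.54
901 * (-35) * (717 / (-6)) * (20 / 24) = 37684325/12 = 3140360.42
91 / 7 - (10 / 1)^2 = -87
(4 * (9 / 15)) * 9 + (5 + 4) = 153/5 = 30.60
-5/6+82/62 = 91/186 = 0.49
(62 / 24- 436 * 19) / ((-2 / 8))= 99377/3 = 33125.67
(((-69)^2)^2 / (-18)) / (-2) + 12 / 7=17630031/28 = 629643.96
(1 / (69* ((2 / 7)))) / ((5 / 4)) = 14/345 = 0.04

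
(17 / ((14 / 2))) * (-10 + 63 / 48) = -2363/112 = -21.10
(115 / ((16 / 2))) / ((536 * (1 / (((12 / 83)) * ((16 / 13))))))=345/72293 = 0.00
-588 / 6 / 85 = -98/85 = -1.15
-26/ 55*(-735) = 3822/11 = 347.45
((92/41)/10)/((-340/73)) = -1679/34850 = -0.05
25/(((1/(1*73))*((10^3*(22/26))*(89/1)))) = 949/39160 = 0.02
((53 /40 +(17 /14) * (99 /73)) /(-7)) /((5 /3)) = -182229/715400 = -0.25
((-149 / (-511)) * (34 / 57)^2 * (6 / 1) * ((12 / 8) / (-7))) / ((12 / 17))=-732037/3873891 = -0.19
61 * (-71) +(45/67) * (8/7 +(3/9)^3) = -6092602/1407 = -4330.21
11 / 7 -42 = -283/7 = -40.43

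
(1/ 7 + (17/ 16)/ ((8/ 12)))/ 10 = 389/2240 = 0.17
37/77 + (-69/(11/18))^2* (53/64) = 143079323/13552 = 10557.80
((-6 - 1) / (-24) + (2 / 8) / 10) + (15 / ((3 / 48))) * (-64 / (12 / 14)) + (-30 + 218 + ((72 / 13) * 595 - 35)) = -11287613/780 = -14471.30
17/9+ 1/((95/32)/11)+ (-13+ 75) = 57793/855 = 67.59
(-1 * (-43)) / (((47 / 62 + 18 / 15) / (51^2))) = 34671330/607 = 57119.16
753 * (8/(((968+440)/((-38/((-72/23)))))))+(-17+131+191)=753847/2112 = 356.94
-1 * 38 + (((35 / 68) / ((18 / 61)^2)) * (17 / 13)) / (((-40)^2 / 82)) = -101367913/2695680 = -37.60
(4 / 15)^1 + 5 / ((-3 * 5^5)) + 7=13624/1875 = 7.27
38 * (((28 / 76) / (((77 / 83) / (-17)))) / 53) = -2822/583 = -4.84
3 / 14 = 0.21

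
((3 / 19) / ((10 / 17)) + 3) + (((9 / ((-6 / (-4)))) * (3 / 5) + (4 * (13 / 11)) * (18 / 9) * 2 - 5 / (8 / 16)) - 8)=3251/418 = 7.78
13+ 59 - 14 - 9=49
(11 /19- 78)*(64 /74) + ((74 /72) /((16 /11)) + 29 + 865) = 335178281/404928 = 827.75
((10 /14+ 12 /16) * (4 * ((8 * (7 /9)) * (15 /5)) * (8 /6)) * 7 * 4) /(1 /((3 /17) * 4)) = 146944/51 = 2881.25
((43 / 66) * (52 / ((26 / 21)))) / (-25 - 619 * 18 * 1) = -301/122837 = 0.00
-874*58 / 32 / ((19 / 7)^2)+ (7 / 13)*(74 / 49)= -2962905/13832 = -214.21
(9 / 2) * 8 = 36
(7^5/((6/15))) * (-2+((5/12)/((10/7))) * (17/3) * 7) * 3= 57900115/48 = 1206252.40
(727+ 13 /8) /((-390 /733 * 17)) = -1424219/17680 = -80.56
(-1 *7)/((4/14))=-49/2 = -24.50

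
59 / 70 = 0.84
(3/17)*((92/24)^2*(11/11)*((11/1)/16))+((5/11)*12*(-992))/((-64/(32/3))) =903.60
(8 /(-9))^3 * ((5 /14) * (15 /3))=-1.25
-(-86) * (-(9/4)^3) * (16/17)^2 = -250776/289 = -867.74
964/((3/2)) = 1928/3 = 642.67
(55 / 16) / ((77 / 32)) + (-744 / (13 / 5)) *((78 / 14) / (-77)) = 11930/539 = 22.13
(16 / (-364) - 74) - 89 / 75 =-513449/6825 = -75.23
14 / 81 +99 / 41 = 2.59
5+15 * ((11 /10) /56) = 593/112 = 5.29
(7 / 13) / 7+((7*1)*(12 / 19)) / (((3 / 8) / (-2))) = -23.50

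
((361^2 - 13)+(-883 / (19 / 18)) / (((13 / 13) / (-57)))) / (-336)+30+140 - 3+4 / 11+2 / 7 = -223043/616 = -362.08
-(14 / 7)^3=-8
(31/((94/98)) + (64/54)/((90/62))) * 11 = 20814299/57105 = 364.49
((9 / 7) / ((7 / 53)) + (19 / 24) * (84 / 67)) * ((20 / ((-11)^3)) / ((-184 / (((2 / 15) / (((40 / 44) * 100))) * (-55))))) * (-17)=239479/199343760 = 0.00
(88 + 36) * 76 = 9424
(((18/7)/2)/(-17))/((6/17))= -3/14 = -0.21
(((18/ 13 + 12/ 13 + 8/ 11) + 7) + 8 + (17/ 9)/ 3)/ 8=9008/3861 = 2.33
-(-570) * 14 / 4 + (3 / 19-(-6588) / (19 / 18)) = 156492/19 = 8236.42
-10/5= -2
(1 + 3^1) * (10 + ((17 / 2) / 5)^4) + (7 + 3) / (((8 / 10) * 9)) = 1682939/22500 = 74.80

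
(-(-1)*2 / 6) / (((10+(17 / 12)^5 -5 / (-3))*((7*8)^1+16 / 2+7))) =82944/306925687 = 0.00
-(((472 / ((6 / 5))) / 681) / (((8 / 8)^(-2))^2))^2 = -1392400/4173849 = -0.33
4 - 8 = -4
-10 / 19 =-0.53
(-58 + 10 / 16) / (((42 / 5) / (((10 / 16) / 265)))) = -765/47488 = -0.02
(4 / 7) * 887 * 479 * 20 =33989840/7 = 4855691.43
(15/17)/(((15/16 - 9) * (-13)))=0.01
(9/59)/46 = 9/2714 = 0.00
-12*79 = -948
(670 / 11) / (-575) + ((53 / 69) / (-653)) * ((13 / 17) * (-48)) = -881214/14042765 = -0.06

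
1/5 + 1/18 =23/90 = 0.26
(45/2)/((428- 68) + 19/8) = 180/2899 = 0.06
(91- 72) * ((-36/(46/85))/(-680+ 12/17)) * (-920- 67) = -243882765/132802 = -1836.44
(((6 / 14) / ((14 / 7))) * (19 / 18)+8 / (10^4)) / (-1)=-11917/52500 = -0.23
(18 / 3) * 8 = 48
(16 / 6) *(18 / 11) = 48/11 = 4.36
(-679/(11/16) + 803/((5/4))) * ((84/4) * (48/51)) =-6379968/935 = -6823.50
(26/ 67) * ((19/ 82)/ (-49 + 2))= -247/129109 = 0.00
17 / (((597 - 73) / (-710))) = -23.03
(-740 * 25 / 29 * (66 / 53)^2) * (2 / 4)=-40293000/81461 = -494.63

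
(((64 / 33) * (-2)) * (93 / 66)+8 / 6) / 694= -250/41987 = -0.01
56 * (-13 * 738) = -537264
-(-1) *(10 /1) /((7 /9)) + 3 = 111/7 = 15.86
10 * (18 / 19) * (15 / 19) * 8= 21600/361 = 59.83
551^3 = 167284151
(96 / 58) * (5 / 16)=15/29 = 0.52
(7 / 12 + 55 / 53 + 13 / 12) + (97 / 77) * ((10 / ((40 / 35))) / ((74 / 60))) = 1506745/129426 = 11.64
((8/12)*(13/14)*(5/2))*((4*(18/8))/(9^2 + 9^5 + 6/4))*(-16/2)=-520/275947 = 0.00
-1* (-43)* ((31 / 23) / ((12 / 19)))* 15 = 126635/92 = 1376.47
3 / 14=0.21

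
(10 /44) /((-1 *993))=-5/21846 = 0.00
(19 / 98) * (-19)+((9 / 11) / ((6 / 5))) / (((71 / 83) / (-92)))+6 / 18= -17606665/229614 = -76.68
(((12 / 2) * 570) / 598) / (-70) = -171/2093 = -0.08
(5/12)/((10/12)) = 0.50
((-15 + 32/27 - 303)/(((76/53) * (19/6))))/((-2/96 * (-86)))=-1813448/46569 = -38.94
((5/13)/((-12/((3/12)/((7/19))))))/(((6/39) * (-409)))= 95/274848 = 0.00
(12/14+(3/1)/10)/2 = 81/140 = 0.58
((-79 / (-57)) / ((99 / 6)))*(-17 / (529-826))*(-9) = -2686/62073 = -0.04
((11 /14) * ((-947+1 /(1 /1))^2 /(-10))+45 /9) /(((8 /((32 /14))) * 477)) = -4921688/116865 = -42.11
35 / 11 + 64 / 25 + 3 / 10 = 3323/550 = 6.04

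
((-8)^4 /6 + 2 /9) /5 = 6146/45 = 136.58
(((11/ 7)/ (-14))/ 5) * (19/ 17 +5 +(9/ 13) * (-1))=-13189/108290 = -0.12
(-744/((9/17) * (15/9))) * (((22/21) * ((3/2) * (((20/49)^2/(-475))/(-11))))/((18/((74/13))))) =-2495872/186809805 = -0.01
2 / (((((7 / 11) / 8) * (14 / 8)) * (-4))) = -176/49 = -3.59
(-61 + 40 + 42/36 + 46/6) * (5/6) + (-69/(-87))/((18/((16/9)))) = -94529/9396 = -10.06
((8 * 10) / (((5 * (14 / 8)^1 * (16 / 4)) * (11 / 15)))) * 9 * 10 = 21600/77 = 280.52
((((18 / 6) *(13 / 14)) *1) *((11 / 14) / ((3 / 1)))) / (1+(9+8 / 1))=143/3528 = 0.04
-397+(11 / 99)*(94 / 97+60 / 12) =-115334/291 = -396.34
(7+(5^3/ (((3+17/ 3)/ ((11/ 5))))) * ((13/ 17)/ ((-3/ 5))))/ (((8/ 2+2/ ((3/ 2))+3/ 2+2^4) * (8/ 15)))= -51165/18632 = -2.75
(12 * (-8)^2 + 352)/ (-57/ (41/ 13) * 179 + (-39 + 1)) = -6560/19171 = -0.34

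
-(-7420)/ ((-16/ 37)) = -68635/4 = -17158.75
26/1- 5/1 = 21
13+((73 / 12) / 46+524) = 296497/552 = 537.13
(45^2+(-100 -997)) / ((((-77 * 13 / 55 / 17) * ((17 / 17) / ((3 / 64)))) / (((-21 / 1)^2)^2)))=-205455285/26 = -7902126.35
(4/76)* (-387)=-387/19 = -20.37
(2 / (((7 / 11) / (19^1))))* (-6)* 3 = -7524/7 = -1074.86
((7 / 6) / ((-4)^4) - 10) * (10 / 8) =-76765/6144 = -12.49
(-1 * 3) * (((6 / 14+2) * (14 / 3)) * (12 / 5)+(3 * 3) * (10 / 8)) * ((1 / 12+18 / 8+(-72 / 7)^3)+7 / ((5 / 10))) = 848158553/6860 = 123638.27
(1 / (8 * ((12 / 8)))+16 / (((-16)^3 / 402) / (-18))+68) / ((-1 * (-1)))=18499/192 = 96.35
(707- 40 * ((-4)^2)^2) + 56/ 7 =-9525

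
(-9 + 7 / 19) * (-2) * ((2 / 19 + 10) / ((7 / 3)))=188928/2527 = 74.76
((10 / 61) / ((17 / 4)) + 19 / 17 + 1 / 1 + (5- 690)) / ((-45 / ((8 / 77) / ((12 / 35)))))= 1416218/307989 = 4.60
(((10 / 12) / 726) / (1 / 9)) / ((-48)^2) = 5/1115136 = 0.00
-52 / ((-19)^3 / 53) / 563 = 2756/3861617 = 0.00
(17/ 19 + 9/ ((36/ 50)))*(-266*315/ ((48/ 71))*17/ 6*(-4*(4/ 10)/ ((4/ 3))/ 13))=90311361/208 = 434189.24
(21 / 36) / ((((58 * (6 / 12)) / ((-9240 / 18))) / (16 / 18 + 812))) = -8393.62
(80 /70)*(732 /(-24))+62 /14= -213/7 = -30.43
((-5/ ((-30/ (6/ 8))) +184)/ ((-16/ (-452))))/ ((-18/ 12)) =-55483/16 = -3467.69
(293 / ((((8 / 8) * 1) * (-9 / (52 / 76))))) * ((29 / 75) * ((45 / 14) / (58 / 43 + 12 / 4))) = -4749823/746130 = -6.37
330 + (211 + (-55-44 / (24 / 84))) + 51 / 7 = 2375/7 = 339.29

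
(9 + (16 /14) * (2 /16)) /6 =32/21 = 1.52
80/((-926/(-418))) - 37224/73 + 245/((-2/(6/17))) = -297082849/574583 = -517.04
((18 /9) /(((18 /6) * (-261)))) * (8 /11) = -16/8613 = 0.00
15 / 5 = 3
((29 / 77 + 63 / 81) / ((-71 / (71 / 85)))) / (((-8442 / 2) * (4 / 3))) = 40/16575867 = 0.00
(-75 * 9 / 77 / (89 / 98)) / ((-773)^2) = -9450/584980891 = 0.00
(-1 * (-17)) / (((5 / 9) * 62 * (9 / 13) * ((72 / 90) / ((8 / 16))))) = 221/496 = 0.45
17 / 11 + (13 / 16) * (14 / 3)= 1409/264 = 5.34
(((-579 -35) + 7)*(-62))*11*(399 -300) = 40983426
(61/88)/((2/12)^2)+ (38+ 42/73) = 102029/1606 = 63.53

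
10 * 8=80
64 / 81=0.79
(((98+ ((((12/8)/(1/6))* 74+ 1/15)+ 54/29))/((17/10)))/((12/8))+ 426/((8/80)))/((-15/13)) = -263046368/66555 = -3952.32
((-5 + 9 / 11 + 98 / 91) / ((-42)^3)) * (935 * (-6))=-3145/13377 = -0.24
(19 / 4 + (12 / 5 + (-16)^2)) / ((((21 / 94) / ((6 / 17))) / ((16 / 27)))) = 3957776/16065 = 246.36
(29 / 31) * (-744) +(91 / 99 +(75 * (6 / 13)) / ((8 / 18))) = -1588663/2574 = -617.20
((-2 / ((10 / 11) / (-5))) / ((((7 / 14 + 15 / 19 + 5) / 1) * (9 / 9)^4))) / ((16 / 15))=3135/1912 = 1.64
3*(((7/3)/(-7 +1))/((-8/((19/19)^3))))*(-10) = -35/24 = -1.46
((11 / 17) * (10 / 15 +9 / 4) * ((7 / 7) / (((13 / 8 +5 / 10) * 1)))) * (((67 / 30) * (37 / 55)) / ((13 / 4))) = 69412/169065 = 0.41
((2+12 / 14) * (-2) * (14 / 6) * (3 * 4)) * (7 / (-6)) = 560/3 = 186.67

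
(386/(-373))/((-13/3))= 0.24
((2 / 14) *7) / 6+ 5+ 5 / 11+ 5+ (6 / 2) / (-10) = 1703/165 = 10.32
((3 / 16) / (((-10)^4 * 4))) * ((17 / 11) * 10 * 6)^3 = 3.74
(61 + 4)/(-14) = -65/14 = -4.64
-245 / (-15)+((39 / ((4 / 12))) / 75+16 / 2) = 1942/75 = 25.89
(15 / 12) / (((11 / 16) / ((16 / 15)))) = 1.94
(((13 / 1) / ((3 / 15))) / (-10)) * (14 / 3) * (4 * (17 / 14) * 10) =-4420/3 = -1473.33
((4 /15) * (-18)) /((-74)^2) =-6/6845 = 0.00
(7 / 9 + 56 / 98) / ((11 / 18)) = 170/77 = 2.21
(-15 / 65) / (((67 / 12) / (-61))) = 2196/871 = 2.52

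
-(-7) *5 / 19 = 35/19 = 1.84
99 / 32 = 3.09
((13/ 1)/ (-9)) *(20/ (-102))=130/459 = 0.28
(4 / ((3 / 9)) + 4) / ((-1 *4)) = -4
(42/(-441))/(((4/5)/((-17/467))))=85/19614 = 0.00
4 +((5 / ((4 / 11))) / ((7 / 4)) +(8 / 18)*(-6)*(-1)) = 305/21 = 14.52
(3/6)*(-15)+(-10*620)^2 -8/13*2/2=999439789/26 = 38439991.88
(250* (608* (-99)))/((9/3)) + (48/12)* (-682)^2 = -3155504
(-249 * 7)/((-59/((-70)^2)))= 8540700/59 = 144757.63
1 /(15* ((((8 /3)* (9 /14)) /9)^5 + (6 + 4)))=1361367/204210170 = 0.01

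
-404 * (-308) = 124432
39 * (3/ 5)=117/5 = 23.40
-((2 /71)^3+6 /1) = -2147474/357911 = -6.00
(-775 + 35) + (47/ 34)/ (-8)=-201327/272 = -740.17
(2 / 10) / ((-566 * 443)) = -1/1253690 = 0.00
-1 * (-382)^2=-145924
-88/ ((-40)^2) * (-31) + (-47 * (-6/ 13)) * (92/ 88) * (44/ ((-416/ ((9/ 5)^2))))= -102527/16900 = -6.07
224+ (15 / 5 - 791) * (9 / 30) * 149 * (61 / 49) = -10688318/245 = -43625.79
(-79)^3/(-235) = 493039/235 = 2098.04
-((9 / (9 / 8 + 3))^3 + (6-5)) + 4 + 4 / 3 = -24169/3993 = -6.05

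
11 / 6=1.83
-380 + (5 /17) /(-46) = -297165/782 = -380.01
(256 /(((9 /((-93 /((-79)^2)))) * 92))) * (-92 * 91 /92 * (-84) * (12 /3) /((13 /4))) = -6221824/143543 = -43.34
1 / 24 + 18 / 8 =55/24 = 2.29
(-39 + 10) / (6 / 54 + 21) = -261/190 = -1.37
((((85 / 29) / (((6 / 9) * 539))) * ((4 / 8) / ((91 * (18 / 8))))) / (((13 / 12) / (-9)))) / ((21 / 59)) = -60180/129440311 = 0.00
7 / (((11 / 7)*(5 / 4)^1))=196/55 = 3.56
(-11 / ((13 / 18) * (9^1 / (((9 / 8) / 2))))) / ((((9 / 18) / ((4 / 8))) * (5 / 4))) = -0.76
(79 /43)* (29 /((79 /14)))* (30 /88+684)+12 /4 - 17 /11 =6113909/946 = 6462.91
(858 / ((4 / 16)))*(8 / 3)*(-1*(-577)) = 5280704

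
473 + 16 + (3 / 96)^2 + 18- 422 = 87041/1024 = 85.00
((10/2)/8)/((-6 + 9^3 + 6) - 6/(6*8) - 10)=5/5751 = 0.00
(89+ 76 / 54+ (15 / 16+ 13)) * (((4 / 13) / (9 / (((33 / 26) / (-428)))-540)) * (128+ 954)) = -268253227/27605448 = -9.72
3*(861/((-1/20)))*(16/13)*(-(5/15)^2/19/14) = 6560/247 = 26.56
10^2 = 100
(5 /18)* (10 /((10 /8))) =20/9 = 2.22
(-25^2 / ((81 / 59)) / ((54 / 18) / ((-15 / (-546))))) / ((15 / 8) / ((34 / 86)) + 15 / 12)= -2507500/3604419 = -0.70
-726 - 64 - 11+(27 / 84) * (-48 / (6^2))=-5610/7 = -801.43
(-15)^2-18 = 207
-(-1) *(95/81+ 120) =121.17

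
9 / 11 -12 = -123/11 = -11.18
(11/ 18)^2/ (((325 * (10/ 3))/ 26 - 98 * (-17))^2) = 121/944824644 = 0.00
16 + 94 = 110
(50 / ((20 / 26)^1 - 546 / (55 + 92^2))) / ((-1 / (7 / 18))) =-2768675/100404 = -27.58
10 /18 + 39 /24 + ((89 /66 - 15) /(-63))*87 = 116605/5544 = 21.03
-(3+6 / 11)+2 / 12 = -223/66 = -3.38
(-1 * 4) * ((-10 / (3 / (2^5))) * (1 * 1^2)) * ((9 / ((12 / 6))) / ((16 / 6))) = 720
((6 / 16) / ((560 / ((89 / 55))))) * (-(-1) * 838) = 111873/123200 = 0.91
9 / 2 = 4.50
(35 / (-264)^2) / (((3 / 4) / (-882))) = -1715/2904 = -0.59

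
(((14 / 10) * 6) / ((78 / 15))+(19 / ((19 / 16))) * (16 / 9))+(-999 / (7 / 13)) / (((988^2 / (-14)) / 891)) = 18168077/337896 = 53.77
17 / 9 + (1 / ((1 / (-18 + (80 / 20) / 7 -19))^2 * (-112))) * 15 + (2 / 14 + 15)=-160.70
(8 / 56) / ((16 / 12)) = 3/28 = 0.11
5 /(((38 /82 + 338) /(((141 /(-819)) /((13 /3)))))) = -9635/16416491 = 0.00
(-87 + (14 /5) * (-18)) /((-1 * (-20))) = -687/100 = -6.87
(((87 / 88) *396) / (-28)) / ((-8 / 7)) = 783/64 = 12.23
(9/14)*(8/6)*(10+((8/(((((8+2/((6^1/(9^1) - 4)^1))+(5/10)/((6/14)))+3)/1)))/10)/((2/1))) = 20892/2429 = 8.60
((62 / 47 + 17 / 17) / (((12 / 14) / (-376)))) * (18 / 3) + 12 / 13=-79340/13 = -6103.08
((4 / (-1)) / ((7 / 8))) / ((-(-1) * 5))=-32/35 = -0.91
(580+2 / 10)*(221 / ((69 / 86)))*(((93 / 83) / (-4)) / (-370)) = 854614293/7063300 = 120.99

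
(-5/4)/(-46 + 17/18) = 45/1622 = 0.03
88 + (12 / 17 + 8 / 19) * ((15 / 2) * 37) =129434/323 = 400.72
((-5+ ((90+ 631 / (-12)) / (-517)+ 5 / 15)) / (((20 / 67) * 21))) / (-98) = 1969867/255356640 = 0.01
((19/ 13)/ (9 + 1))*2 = 0.29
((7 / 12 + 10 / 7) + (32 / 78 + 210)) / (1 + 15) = 231965/17472 = 13.28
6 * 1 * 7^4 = 14406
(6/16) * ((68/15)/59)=17/590 = 0.03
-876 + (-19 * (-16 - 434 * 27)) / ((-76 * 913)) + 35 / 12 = -9600703/10956 = -876.30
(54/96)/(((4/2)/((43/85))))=387/2720 = 0.14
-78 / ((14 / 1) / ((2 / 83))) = -78/581 = -0.13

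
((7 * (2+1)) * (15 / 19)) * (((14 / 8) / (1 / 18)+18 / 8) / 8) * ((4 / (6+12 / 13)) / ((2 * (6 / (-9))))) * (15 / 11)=-552825/13376 = -41.33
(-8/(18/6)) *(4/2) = -16/3 = -5.33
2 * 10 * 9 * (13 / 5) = 468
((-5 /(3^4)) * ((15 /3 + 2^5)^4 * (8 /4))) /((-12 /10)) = 46854025/243 = 192814.92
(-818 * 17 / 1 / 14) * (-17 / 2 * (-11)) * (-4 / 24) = 15478.70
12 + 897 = 909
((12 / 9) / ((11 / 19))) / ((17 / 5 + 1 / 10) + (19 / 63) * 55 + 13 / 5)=15960/157223 = 0.10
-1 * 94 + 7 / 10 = -93.30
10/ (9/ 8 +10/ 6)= 240/67 = 3.58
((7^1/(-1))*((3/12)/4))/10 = -7/160 = -0.04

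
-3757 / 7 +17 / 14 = -1071/2 = -535.50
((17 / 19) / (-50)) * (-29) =493/950 = 0.52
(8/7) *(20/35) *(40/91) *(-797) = -1020160/4459 = -228.79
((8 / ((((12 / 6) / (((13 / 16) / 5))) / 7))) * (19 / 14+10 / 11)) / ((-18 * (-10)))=0.06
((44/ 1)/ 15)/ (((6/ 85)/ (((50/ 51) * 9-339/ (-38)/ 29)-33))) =-1639583/1653 = -991.88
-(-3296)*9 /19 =29664/19 = 1561.26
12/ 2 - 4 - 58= -56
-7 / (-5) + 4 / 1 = 27/5 = 5.40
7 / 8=0.88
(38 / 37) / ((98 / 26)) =494/1813 = 0.27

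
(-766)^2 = 586756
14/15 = 0.93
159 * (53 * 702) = 5915754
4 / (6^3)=0.02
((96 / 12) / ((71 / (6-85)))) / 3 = -632/213 = -2.97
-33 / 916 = -0.04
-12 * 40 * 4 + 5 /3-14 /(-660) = -633043/330 = -1918.31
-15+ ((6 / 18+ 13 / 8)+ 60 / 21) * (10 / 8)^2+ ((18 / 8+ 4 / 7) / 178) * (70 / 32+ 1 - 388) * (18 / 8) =-20286701/956928 = -21.20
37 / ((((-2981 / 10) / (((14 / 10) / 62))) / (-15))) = 3885/92411 = 0.04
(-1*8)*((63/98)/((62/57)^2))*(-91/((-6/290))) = -18373095/961 = -19118.73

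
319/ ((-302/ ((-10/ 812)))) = 55/4228 = 0.01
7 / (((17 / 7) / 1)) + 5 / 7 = 428/119 = 3.60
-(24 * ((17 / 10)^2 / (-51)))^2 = -1156/625 = -1.85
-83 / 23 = -3.61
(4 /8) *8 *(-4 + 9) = 20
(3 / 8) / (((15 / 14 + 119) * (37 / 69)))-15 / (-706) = 2377407/87822164 = 0.03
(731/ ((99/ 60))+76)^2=293368384/1089 = 269392.46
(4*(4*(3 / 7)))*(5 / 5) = 48/7 = 6.86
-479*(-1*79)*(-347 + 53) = -11125254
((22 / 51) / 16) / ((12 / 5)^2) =275/58752 = 0.00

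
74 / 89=0.83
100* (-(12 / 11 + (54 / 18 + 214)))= -239900/11 = -21809.09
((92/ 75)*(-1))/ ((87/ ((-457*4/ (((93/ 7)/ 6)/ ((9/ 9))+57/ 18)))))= 1177232/245775 = 4.79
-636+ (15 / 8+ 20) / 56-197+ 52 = -49959/64 = -780.61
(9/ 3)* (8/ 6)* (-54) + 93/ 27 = -1913/9 = -212.56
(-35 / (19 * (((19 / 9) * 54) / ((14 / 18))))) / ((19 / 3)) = -245/123462 = 0.00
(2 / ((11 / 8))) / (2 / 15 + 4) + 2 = 802/341 = 2.35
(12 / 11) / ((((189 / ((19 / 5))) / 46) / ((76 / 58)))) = 132848/100485 = 1.32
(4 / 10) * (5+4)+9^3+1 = 3668/5 = 733.60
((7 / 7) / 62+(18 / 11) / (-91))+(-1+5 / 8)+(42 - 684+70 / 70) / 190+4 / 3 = -171018817/70750680 = -2.42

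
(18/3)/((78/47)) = 47/13 = 3.62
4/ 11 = 0.36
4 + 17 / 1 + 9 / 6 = 45/2 = 22.50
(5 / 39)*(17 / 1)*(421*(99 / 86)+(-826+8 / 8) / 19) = 20426945/21242 = 961.63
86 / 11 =7.82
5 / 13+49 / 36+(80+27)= 50893/468 = 108.75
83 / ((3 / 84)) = 2324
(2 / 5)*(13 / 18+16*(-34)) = -9779/45 = -217.31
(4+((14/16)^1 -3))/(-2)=-15/16 = -0.94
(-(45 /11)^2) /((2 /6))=-50.21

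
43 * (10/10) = 43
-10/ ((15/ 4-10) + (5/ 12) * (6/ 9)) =72/43 = 1.67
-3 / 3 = -1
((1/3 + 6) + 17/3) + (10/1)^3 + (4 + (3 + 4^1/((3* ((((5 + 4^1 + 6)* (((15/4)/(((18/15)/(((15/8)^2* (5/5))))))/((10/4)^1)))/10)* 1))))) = 10319423/10125 = 1019.20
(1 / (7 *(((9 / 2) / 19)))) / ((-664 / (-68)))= 323/5229 = 0.06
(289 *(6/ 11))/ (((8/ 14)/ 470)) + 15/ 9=4278700/33 = 129657.58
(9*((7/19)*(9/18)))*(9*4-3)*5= 10395/38 = 273.55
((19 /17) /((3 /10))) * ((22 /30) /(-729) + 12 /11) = 4981762/1226907 = 4.06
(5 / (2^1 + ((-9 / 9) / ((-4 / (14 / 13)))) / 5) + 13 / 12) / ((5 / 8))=7514/1335 = 5.63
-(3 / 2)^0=-1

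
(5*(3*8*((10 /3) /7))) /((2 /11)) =2200/7 = 314.29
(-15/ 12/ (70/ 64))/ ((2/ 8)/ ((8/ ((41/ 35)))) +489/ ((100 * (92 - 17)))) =-160000/14253 = -11.23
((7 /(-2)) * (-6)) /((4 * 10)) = 21/40 = 0.52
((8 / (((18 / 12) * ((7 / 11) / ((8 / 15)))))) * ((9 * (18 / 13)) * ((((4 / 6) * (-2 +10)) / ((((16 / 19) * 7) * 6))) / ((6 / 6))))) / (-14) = -13376/22295 = -0.60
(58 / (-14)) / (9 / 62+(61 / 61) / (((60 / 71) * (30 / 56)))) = -404550/229873 = -1.76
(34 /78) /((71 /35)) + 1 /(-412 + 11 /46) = 857117/4034433 = 0.21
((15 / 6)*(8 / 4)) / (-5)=-1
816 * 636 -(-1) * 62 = 519038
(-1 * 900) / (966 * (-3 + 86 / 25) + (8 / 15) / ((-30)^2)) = -759375/358628 = -2.12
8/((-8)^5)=-1/4096 = 0.00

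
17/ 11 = 1.55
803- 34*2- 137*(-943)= 129926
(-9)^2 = 81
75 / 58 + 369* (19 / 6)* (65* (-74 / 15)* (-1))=21732617/58 = 374700.29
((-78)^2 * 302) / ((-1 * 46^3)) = -229671/12167 = -18.88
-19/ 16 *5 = -95/16 = -5.94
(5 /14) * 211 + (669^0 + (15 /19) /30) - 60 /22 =107759/1463 = 73.66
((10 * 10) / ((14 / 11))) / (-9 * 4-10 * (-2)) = -275/56 = -4.91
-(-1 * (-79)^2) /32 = 195.03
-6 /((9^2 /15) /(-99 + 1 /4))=1975/18 = 109.72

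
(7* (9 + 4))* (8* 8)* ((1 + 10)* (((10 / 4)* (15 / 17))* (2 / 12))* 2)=800800/17 = 47105.88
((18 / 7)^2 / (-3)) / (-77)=108/3773 = 0.03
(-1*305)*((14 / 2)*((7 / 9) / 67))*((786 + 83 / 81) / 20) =-190545761/195372 = -975.30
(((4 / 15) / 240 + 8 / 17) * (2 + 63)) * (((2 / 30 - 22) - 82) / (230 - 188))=-20895277/275400 = -75.87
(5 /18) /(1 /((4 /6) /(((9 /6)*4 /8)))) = 20/81 = 0.25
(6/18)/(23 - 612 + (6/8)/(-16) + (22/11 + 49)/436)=-6976/12325125 = 0.00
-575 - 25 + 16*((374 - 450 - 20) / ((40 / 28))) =-8376/5 = -1675.20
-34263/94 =-729/2 = -364.50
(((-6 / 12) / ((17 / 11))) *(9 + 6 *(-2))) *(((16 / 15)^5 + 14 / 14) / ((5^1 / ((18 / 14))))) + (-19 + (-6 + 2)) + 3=-649487539/33468750 = -19.41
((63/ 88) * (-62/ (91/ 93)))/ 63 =-0.72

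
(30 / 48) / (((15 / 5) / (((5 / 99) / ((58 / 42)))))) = 175/22968 = 0.01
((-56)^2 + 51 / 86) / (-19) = -165.08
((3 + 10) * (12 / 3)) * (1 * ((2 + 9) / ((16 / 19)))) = 2717/4 = 679.25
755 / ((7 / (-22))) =-16610/7 = -2372.86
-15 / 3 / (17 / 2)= -10/17 = -0.59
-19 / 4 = -4.75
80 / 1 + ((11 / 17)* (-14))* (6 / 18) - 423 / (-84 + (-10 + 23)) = 300319/3621 = 82.94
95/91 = 1.04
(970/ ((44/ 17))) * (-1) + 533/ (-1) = -19971/22 = -907.77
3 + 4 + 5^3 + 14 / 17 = 2258/17 = 132.82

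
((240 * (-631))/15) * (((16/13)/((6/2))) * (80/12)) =-3230720/117 = -27612.99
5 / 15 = 1/3 = 0.33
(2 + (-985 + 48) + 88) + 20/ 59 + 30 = -48183/59 = -816.66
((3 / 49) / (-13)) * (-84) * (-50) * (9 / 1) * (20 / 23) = -324000/2093 = -154.80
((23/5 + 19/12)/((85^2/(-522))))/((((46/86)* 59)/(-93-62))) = 43025241/19608650 = 2.19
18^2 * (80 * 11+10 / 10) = 285444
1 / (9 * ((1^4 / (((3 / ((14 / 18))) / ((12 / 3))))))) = 3/28 = 0.11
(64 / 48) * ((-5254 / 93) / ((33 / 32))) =-672512/9207 = -73.04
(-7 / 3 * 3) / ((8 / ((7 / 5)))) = -49/40 = -1.22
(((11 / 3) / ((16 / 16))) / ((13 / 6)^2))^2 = 17424/28561 = 0.61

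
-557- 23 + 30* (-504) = -15700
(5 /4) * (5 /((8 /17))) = 425/32 = 13.28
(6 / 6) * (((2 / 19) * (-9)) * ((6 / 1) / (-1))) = 108/19 = 5.68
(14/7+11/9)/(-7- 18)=-29/225 = -0.13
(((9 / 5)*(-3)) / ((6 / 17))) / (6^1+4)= -153/100 = -1.53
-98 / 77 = -14/11 = -1.27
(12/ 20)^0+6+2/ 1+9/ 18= 19/2 = 9.50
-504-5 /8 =-4037/8 = -504.62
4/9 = 0.44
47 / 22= 2.14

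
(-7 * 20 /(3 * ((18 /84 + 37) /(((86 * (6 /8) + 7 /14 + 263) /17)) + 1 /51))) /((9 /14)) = -153005440/4106691 = -37.26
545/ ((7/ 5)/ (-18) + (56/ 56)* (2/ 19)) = 931950/47 = 19828.72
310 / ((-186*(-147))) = 5/441 = 0.01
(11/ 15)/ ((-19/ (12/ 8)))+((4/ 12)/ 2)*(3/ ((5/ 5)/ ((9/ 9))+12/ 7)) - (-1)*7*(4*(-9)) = -23928/95 = -251.87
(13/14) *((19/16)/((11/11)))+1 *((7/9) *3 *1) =2309/672 = 3.44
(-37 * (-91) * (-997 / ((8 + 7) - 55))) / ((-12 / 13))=-43639687/480 = -90916.01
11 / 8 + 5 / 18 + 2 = 263/72 = 3.65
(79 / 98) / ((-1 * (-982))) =79/96236 = 0.00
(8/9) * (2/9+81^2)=472408/81 = 5832.20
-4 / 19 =-0.21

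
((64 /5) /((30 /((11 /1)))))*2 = 704/75 = 9.39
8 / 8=1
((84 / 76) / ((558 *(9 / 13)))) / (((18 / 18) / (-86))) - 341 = -5426836/15903 = -341.25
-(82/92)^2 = -1681/2116 = -0.79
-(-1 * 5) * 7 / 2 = 35/2 = 17.50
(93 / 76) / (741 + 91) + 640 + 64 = 44515421/63232 = 704.00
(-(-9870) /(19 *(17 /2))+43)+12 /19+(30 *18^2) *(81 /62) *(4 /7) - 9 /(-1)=516581300/70091 = 7370.15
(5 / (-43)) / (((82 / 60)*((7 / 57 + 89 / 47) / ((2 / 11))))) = -401850/52380493 = -0.01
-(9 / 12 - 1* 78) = 77.25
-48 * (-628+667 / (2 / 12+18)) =3093600/109 = 28381.65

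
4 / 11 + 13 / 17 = 211/187 = 1.13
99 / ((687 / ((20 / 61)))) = 660/13969 = 0.05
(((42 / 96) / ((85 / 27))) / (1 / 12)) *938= 1564.25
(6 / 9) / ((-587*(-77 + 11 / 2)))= 4/251823 = 0.00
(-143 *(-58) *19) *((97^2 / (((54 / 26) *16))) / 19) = 507248599/216 = 2348373.14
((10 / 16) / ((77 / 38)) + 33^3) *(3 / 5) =33206073/1540 = 21562.39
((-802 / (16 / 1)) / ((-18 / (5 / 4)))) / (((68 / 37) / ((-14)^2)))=3635065/9792 = 371.23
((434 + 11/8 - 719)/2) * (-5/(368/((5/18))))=56725/105984 = 0.54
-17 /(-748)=1/44 = 0.02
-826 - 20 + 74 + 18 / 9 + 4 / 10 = -3848/5 = -769.60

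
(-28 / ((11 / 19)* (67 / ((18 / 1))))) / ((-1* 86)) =4788/31691 = 0.15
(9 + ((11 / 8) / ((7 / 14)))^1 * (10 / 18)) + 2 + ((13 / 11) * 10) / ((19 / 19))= 24.35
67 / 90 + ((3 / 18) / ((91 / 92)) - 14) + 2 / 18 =-12.98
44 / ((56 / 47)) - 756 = -10067/14 = -719.07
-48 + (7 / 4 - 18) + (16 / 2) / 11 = -2795/44 = -63.52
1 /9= 0.11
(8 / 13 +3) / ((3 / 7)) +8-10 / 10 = 15.44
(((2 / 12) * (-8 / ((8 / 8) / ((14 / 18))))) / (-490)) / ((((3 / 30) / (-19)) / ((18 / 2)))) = -76/21 = -3.62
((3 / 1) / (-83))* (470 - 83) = -1161/83 = -13.99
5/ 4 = 1.25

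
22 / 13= 1.69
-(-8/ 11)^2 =-64/121 = -0.53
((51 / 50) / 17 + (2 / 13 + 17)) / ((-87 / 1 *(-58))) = 11189/3279900 = 0.00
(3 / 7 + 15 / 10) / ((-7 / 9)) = -243/98 = -2.48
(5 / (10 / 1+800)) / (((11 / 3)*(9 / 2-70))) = -1/38907 = 0.00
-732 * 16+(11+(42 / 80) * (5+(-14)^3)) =-525559/40 = -13138.98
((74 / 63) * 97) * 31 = 222518/63 = 3532.03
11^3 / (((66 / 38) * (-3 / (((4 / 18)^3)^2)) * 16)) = -9196/4782969 = 0.00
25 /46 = 0.54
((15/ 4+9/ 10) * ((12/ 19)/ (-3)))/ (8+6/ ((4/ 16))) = -93/3040 = -0.03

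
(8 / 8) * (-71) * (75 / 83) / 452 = -5325/37516 = -0.14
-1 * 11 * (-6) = 66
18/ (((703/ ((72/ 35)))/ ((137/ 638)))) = 88776/7848995 = 0.01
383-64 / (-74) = 383.86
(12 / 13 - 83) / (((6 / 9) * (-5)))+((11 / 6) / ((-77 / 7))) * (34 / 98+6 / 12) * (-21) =50209/1820 = 27.59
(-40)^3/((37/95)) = -6080000/37 = -164324.32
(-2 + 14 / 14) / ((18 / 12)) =-2/3 = -0.67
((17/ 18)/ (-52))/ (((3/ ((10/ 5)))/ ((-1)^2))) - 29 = -40733/1404 = -29.01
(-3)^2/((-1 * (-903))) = 0.01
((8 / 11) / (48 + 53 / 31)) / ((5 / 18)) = 4464/84755 = 0.05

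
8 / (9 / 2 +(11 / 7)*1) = 112/85 = 1.32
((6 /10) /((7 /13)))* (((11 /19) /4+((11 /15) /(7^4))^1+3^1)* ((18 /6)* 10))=335728419/3193330 = 105.13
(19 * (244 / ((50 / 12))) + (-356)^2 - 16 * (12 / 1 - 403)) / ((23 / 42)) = 140809872/575 = 244886.73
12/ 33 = 4/11 = 0.36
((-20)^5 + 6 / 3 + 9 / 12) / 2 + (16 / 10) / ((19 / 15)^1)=-1599997.36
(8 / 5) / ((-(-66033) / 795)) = 424/22011 = 0.02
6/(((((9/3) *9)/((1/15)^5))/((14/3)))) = 28/20503125 = 0.00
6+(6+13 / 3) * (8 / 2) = 47.33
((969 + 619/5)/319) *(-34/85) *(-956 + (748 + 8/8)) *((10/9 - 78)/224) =-5435314/55825 = -97.36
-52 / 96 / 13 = -1/24 = -0.04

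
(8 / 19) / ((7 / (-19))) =-8/7 = -1.14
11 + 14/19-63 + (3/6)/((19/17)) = -1931/38 = -50.82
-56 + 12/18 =-166/3 = -55.33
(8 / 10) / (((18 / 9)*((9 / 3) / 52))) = 104/15 = 6.93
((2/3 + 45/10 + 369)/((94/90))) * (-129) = -4344075/94 = -46213.56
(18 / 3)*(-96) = -576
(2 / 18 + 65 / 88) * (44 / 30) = 673/540 = 1.25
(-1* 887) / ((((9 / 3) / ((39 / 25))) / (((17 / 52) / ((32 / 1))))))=-15079/3200 = -4.71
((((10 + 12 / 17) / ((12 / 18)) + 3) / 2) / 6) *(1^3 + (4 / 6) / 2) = 36/17 = 2.12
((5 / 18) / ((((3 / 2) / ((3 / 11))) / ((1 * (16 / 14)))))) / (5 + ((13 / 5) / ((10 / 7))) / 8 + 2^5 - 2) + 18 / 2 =87901567/9765063 = 9.00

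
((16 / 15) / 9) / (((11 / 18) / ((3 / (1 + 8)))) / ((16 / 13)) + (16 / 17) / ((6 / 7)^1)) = 8704/190035 = 0.05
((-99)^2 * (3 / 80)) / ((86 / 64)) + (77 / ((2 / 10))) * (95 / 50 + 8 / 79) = 35464803/33970 = 1044.00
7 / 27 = 0.26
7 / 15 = 0.47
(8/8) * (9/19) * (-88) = -792/19 = -41.68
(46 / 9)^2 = 2116/81 = 26.12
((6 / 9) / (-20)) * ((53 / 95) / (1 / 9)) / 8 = -159/7600 = -0.02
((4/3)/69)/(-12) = -1/621 = 0.00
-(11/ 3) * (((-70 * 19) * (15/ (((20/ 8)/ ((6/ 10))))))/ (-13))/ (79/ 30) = -526680/1027 = -512.83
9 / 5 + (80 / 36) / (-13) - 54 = -30637/585 = -52.37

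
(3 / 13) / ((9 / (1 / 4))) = 1/156 = 0.01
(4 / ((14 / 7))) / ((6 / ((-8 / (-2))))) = 4/3 = 1.33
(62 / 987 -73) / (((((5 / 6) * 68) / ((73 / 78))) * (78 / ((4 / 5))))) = -0.01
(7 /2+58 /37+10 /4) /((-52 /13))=-70/37 = -1.89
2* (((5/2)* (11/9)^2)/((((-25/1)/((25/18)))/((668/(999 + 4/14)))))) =-282898/1019871 = -0.28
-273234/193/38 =-37.26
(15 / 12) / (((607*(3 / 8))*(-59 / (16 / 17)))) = -160/1826463 = 0.00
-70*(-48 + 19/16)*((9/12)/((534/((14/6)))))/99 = 183505/1691712 = 0.11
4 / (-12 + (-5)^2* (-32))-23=-4670/203 = -23.00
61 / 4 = 15.25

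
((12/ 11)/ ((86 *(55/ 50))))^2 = 3600/27071209 = 0.00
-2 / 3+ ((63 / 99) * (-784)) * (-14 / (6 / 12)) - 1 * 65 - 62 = 13841.79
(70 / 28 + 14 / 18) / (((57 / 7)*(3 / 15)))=2065/1026 = 2.01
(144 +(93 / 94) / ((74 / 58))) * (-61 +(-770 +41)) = -198893955/1739 = -114372.60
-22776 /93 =-7592/31 = -244.90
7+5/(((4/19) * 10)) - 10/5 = 59/8 = 7.38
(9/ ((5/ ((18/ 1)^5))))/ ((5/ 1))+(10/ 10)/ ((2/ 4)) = 17006162/25 = 680246.48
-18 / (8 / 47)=-423/4 = -105.75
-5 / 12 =-0.42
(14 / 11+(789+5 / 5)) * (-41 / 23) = -356864/253 = -1410.53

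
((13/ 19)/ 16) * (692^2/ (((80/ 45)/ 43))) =150572799/304 = 495305.26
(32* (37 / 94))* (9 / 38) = 2664/893 = 2.98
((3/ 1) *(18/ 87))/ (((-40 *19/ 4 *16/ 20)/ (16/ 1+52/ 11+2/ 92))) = -94491/1115224 = -0.08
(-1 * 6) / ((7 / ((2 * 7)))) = -12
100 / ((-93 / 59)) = -5900/93 = -63.44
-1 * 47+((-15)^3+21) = -3401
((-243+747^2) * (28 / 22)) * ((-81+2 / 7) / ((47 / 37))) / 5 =-424003572/47 = -9021352.60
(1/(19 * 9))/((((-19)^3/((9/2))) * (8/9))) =-9/2085136 = 0.00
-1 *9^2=-81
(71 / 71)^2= 1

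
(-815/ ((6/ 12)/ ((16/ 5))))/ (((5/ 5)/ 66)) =-344256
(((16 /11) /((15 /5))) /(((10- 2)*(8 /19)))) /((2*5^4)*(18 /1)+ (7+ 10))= 19/2972244 = 0.00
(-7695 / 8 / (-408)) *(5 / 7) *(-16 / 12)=-4275/1904 = -2.25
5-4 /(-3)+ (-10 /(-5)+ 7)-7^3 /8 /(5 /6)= -2167/60 = -36.12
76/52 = 19/13 = 1.46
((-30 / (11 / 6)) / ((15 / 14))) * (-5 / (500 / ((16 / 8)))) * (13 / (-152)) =-273/10450 = -0.03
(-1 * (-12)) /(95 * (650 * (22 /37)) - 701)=444/1332563 = 0.00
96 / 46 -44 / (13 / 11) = -10508/299 = -35.14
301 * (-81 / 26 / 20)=-24381/520 = -46.89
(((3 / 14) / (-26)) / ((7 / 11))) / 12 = -11/10192 = 0.00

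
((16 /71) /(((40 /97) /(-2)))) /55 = -388/19525 = -0.02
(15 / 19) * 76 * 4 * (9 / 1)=2160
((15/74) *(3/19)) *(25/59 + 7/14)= 4905/165908 = 0.03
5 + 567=572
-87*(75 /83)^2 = -489375/6889 = -71.04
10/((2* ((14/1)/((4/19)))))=10/133 = 0.08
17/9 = 1.89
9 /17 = 0.53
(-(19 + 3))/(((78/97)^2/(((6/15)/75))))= -103499/570375 = -0.18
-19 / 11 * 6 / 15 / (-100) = 19/2750 = 0.01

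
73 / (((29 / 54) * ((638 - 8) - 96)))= 657/2581 = 0.25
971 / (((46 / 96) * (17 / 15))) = 699120/391 = 1788.03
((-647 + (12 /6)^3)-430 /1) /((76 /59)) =-63071/76 = -829.88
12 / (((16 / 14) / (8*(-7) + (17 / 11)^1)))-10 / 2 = -576.77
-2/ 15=-0.13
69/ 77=0.90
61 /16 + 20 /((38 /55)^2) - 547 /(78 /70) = -445.19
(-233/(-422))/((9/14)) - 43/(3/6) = -161683/1899 = -85.14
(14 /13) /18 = 7/117 = 0.06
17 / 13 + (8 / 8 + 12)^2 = 170.31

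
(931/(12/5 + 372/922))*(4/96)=2145955/155088 = 13.84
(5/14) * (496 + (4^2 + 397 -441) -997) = -188.93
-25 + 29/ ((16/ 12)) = -13/4 = -3.25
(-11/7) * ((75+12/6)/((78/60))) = -1210/13 = -93.08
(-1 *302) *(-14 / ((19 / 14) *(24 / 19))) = 7399/3 = 2466.33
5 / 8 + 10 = 10.62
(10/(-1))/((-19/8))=80/19 = 4.21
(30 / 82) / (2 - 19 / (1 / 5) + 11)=-15/3362 = 0.00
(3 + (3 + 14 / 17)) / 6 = 58/51 = 1.14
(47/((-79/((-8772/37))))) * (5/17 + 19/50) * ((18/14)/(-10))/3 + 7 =7481078/2557625 = 2.93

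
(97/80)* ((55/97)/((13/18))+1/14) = 1.04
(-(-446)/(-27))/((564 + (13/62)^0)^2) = -446/8619075 = 0.00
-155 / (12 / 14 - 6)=1085/36 = 30.14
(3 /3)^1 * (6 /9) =2/3 = 0.67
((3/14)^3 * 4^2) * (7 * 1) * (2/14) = 54/343 = 0.16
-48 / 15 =-16/5 = -3.20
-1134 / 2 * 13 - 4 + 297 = -7078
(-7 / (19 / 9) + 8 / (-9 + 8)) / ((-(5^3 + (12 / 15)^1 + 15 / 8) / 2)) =17200/97033 = 0.18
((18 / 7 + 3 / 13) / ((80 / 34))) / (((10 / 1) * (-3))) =-0.04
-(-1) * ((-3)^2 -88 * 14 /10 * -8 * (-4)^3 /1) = -315347/5 = -63069.40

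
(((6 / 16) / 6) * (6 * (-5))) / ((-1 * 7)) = 15/56 = 0.27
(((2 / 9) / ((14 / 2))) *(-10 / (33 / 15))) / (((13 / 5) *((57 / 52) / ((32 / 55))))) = -12800/434511 = -0.03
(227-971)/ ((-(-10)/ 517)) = -192324/5 = -38464.80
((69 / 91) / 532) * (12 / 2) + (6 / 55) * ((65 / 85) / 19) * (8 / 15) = 1232717/113163050 = 0.01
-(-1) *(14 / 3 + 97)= 305/3 = 101.67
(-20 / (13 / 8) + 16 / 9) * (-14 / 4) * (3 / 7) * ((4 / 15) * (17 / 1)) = 41888/585 = 71.60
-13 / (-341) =13/341 = 0.04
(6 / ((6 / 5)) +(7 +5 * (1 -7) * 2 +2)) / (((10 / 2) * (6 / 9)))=-69/5 = -13.80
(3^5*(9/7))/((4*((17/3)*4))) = 6561/1904 = 3.45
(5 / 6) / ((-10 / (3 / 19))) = -1/76 = -0.01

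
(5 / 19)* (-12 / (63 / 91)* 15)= -68.42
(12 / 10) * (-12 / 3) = -24/5 = -4.80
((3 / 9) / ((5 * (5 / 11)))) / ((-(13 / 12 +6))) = -44/2125 = -0.02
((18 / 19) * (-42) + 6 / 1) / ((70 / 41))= -13161/665 = -19.79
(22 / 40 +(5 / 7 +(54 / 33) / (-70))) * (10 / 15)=91/110 = 0.83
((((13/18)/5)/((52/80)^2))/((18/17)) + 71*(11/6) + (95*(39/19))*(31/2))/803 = 3320098/845559 = 3.93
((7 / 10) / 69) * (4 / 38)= 7/6555 = 0.00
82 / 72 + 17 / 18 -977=-11699/12 = -974.92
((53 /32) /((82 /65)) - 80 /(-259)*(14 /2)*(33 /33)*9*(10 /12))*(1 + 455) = 97006305/12136 = 7993.27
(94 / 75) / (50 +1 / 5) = 94/3765 = 0.02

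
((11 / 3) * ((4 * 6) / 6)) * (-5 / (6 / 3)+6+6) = 418/3 = 139.33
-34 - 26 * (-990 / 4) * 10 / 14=31937/7 = 4562.43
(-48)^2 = 2304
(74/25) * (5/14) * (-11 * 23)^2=67666.66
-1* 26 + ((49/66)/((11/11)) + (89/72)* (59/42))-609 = -21040183/33264 = -632.52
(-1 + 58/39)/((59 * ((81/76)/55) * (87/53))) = 4209260/16215147 = 0.26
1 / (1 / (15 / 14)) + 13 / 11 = 347/154 = 2.25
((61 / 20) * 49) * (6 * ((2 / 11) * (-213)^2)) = 406823823/55 = 7396796.78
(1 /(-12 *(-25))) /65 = 1/19500 = 0.00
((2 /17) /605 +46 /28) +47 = 7004113/143990 = 48.64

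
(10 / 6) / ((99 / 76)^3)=2194880/2910897 = 0.75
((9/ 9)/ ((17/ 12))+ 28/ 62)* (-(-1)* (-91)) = -55510/527 = -105.33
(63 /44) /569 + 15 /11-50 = -1217597/25036 = -48.63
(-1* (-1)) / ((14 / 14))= 1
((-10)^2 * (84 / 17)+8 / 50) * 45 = 1890612/85 = 22242.49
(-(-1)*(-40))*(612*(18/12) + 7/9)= -36751.11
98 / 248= 49/124 = 0.40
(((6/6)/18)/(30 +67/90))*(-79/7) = -395/19369 = -0.02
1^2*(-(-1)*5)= 5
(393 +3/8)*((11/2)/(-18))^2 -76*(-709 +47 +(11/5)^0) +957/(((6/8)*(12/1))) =174110033/3456 = 50379.06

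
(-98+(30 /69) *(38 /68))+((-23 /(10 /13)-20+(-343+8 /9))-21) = -17973931/35190 = -510.77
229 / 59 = 3.88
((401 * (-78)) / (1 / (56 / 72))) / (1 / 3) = -72982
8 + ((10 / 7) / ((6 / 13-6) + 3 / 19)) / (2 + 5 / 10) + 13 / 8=708427/74424 = 9.52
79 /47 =1.68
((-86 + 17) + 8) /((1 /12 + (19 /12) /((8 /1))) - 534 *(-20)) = -1952/341769 = -0.01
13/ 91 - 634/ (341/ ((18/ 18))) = -4097/2387 = -1.72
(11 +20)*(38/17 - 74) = -37820/17 = -2224.71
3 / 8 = 0.38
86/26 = 43/13 = 3.31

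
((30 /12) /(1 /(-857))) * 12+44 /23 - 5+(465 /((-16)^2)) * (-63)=-25827.52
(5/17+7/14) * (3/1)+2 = 149/34 = 4.38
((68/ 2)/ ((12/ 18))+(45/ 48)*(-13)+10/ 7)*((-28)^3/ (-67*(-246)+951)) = -883372/17433 = -50.67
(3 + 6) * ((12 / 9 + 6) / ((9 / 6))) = 44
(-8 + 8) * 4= 0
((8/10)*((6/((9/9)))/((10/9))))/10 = 54/125 = 0.43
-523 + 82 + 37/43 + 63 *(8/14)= -17378/43 = -404.14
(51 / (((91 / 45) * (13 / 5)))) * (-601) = -5829.65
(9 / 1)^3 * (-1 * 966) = -704214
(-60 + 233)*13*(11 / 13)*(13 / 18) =24739/18 = 1374.39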